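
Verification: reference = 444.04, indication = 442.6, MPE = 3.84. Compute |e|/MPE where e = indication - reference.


e = indication - reference = 442.6 - 444.04 = -1.4400
|e| = 1.4400
ratio = |e| / MPE = 1.4400 / 3.84
ratio = 0.3750

0.3750


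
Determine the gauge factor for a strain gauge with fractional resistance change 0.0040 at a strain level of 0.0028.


GF = (dR/R) / epsilon
= 0.0040 / 0.0028
= 1.4286

1.4286


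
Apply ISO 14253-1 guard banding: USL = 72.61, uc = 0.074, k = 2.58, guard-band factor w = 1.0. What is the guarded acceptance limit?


U = k * uc = 2.58 * 0.074 = 0.19092
guard band g = w * U = 1.0 * 0.19092 = 0.19092
AL = USL - g = 72.61 - 0.19092
AL = 72.4191

72.4191


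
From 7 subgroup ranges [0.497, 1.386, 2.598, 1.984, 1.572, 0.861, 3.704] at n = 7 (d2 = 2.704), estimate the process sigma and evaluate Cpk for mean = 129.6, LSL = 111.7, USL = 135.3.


R_bar = (0.497 + 1.386 + 2.598 + 1.984 + 1.572 + 0.861 + 3.704) / 7 = 1.8002857
sigma = R_bar / d2 = 1.8002857 / 2.704 = 0.66578613
Cp = (USL - LSL)/(6*sigma) = (135.3 - 111.7)/(6*0.66578613) = 5.9078
Cpu = (135.3 - 129.6)/(3*0.66578613) = 2.8538
Cpl = (129.6 - 111.7)/(3*0.66578613) = 8.9618
Cpk = min(Cpu, Cpl) = 2.8538

2.8538


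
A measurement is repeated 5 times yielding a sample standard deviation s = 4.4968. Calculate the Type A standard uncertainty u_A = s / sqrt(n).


u_A = s / sqrt(n)
u_A = 4.4968 / sqrt(5)
u_A = 4.4968 / 2.236068
u_A = 2.0110

2.0110


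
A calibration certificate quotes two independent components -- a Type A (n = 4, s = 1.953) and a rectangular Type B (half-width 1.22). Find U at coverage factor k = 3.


u_A = s / sqrt(n) = 1.953 / sqrt(4) = 0.9765
u_B = half_width / sqrt(3) = 1.22 / sqrt(3) = 0.70436733
uc = sqrt(u_A^2 + u_B^2) = sqrt(0.9765^2 + 0.70436733^2) = 1.2040289
U = k * uc = 3 * 1.2040289
U = 3.6121

3.6121


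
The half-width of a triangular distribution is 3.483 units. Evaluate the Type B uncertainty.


u_B = half_width / sqrt(6)
u_B = 3.483 / 2.4494897
u_B = 1.4219

1.4219


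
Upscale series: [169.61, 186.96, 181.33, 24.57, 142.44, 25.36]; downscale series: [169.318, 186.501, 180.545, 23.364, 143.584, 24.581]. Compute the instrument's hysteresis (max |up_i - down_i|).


|169.61 - 169.318| = 0.2920
|186.96 - 186.501| = 0.4590
|181.33 - 180.545| = 0.7850
|24.57 - 23.364| = 1.2060
|142.44 - 143.584| = 1.1440
|25.36 - 24.581| = 0.7790
hysteresis = max(diffs) = 1.2060

1.2060


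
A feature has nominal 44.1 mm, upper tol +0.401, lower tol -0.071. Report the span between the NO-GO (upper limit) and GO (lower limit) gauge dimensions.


GO = nominal - lower_tol (smallest hole = maximum material condition)
GO = 44.1 - 0.071 = 44.029
NO-GO = nominal + upper_tol (largest hole = least material condition)
NO-GO = 44.1 + 0.401 = 44.501
spread = NO-GO - GO = 44.501 - 44.029 = 0.4720

0.4720


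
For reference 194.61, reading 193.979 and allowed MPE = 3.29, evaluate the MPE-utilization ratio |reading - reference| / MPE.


e = indication - reference = 193.979 - 194.61 = -0.6310
|e| = 0.6310
ratio = |e| / MPE = 0.6310 / 3.29
ratio = 0.1918

0.1918


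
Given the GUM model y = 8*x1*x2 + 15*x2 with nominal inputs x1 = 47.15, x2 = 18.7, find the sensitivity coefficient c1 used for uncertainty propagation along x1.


y = 8*x1*x2 + 15*x2
dy/dx1 = 8*x2
Evaluate at x2 = 18.7: c1 = 8 * 18.7
c1 = 149.6000

149.6000


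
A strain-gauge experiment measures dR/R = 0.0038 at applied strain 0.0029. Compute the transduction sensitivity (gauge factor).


GF = (dR/R) / epsilon
= 0.0038 / 0.0029
= 1.3103

1.3103


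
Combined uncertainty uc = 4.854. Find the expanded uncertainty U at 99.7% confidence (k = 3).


U = k * uc
U = 3 * 4.854
U = 14.5620

14.5620


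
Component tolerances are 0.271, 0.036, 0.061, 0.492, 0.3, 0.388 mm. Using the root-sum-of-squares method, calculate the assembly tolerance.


RSS = sqrt(0.271^2 + 0.036^2 + 0.061^2 + 0.492^2 + 0.3^2 + 0.388^2)
= sqrt(0.561066)
= 0.7490

0.7490


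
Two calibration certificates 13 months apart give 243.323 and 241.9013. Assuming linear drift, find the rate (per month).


rate = (v2 - v1) / months
= (241.9013 - 243.323) / 13
= -1.4217 / 13
= -0.1094

-0.1094


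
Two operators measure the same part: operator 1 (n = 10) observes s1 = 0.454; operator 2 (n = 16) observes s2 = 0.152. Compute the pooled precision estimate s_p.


s_p = sqrt(((n1-1)*s1^2 + (n2-1)*s2^2) / (n1+n2-2))
numerator = (10-1)*0.454^2 + (16-1)*0.152^2 = 1.855044 + 0.34656 = 2.201604
denominator = 10 + 16 - 2 = 24
s_p^2 = 2.201604 / 24 = 0.0917335
s_p = sqrt(0.0917335) = 0.3029

0.3029


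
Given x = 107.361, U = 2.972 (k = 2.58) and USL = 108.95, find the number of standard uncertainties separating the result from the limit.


u = U / k = 2.972 / 2.58 = 1.151938
margin = |USL - x| = |108.95 - 107.361| = 1.589
z = margin / u = 1.589 / 1.151938
z = 1.3794

1.3794


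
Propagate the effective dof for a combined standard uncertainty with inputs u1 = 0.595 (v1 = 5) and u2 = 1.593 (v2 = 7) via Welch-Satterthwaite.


uc = sqrt(u1^2 + u2^2) = sqrt(0.595^2 + 1.593^2) = 1.7004923
v_eff = uc^4 / (u1^4/v1 + u2^4/v2)
= 1.7004923^4 / (0.595^4/5 + 1.593^4/7)
= 8.3617789 / 0.94501852
v_eff = 8.8483

8.8483


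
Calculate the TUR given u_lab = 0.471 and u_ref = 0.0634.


TUR = u_lab / u_ref
= 0.471 / 0.0634
= 7.4290

7.4290


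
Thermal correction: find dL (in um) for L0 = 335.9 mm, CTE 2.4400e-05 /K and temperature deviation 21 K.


dL = L * alpha * dT
= 335.9 * 2.4400e-05 * 21
= 0.1721152 mm
dL_um = 0.1721152 * 1000 = 172.1152 um

172.1152


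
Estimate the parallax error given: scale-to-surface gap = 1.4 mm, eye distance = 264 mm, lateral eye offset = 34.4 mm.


error = h * offset / d
= 1.4 * 34.4 / 264
= 0.1824

0.1824


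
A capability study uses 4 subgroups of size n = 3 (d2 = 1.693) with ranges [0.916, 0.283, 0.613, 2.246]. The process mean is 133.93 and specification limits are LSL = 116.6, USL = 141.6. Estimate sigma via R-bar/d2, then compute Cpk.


R_bar = (0.916 + 0.283 + 0.613 + 2.246) / 4 = 1.0145
sigma = R_bar / d2 = 1.0145 / 1.693 = 0.59923213
Cp = (USL - LSL)/(6*sigma) = (141.6 - 116.6)/(6*0.59923213) = 6.9533
Cpu = (141.6 - 133.93)/(3*0.59923213) = 4.2666
Cpl = (133.93 - 116.6)/(3*0.59923213) = 9.6401
Cpk = min(Cpu, Cpl) = 4.2666

4.2666


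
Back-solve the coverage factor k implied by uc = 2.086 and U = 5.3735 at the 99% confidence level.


k = U / uc
k = 5.3735 / 2.086
k = 2.576

2.576


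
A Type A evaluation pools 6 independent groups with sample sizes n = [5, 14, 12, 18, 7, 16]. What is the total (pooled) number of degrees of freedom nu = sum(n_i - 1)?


nu = sum_i (n_i - 1)
nu = ((5 - 1) + (14 - 1) + (12 - 1) + (18 - 1) + (7 - 1) + (16 - 1))
nu = 4 + 13 + 11 + 17 + 6 + 15
nu = 66

66


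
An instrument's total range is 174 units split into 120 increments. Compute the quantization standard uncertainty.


resolution = range / divisions
resolution = 174 / 120 = 1.45
u_res = resolution / (2*sqrt(3))
u_res = 1.45 / 3.4641016
u_res = 0.4186

0.4186


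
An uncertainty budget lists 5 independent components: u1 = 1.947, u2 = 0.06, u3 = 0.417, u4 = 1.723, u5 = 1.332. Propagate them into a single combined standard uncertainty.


uc = sqrt(1.947^2 + 0.06^2 + 0.417^2 + 1.723^2 + 1.332^2)
uc = sqrt(8.711251)
uc = 2.9515

2.9515


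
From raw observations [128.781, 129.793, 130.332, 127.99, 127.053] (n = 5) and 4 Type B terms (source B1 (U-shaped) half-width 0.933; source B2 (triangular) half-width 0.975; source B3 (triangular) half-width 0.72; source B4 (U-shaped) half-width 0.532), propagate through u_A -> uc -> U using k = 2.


mean = (128.781 + 129.793 + 130.332 + 127.99 + 127.053) / 5 = 128.7898
s = sqrt(sum((x - mean)^2)/(n-1)) = 1.3267463
u_A = s / sqrt(n) = 1.3267463 / sqrt(5) = 0.59333898
u_B1 = 0.933 / sqrt(2) = 0.65973063
u_B2 = 0.975 / sqrt(6) = 0.39804208
u_B3 = 0.72 / sqrt(6) = 0.29393877
u_B4 = 0.532 / sqrt(2) = 0.37618081
uc = sqrt(0.59333898^2 + 0.65973063^2 + 0.39804208^2 + 0.29393877^2 + 0.37618081^2) = 1.083349
U = k * uc = 2 * 1.083349
U = 2.1667

2.1667


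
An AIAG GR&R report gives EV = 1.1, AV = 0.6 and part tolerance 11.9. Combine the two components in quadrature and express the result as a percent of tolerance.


GRR = sqrt(EV^2 + AV^2) = sqrt(1.1^2 + 0.6^2) = 1.2529964
%GRR = GRR / tol * 100 = 1.2529964 / 11.9 * 100
%GRR = 10.5294

10.5294


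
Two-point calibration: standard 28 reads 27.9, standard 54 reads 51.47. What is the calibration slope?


slope = (y2 - y1) / (x2 - x1)
= (51.47 - 27.9) / (54 - 28)
= 23.5700 / 26
= 0.9065

0.9065


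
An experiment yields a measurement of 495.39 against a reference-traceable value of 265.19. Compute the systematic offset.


Systematic error = measured - true
= 495.39 - 265.19
= 230.2000

230.2000


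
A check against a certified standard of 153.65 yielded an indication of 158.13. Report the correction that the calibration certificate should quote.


Correction = standard - reading
= 153.65 - 158.13
= -4.4800

-4.4800


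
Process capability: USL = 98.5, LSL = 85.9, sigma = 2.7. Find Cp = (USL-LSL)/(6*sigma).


Cp = (USL - LSL) / (6 * sigma)
= (98.5 - 85.9) / (6 * 2.7)
= 12.6000 / 16.2000
= 0.7778

0.7778


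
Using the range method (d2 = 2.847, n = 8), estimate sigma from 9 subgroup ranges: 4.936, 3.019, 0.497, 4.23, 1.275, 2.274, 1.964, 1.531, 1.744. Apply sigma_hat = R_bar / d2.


R_bar = (4.936 + 3.019 + 0.497 + 4.23 + 1.275 + 2.274 + 1.964 + 1.531 + 1.744) / 9
R_bar = 21.47 / 9 = 2.3855556
sigma_hat = R_bar / d2 = 2.3855556 / 2.847 = 0.8379

0.8379


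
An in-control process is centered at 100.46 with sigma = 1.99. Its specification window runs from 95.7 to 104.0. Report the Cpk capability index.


Cpu = (USL - mean) / (3*sigma) = (104.0 - 100.46) / (3*1.99) = 0.5930
Cpl = (mean - LSL) / (3*sigma) = (100.46 - 95.7) / (3*1.99) = 0.7973
Cpk = min(Cpu, Cpl) = 0.5930

0.5930


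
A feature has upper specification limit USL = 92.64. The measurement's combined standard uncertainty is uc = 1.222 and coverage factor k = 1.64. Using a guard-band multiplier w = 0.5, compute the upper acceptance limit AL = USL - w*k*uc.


U = k * uc = 1.64 * 1.222 = 2.00408
guard band g = w * U = 0.5 * 2.00408 = 1.00204
AL = USL - g = 92.64 - 1.00204
AL = 91.6380

91.6380


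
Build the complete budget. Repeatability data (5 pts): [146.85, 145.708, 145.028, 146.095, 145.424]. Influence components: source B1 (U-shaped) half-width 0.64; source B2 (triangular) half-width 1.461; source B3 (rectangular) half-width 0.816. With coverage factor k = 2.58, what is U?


mean = (146.85 + 145.708 + 145.028 + 146.095 + 145.424) / 5 = 145.821
s = sqrt(sum((x - mean)^2)/(n-1)) = 0.69518774
u_A = s / sqrt(n) = 0.69518774 / sqrt(5) = 0.31089741
u_B1 = 0.64 / sqrt(2) = 0.45254834
u_B2 = 1.461 / sqrt(6) = 0.59645075
u_B3 = 0.816 / sqrt(3) = 0.47111782
uc = sqrt(0.31089741^2 + 0.45254834^2 + 0.59645075^2 + 0.47111782^2) = 0.93763676
U = k * uc = 2.58 * 0.93763676
U = 2.4191

2.4191


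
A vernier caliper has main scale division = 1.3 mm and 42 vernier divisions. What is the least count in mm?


LC = MSD / n_div
= 1.3 / 42
= 0.0310

0.0310


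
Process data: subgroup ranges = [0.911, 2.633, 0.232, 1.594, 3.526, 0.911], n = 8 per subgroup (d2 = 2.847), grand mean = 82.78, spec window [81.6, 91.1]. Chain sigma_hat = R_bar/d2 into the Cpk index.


R_bar = (0.911 + 2.633 + 0.232 + 1.594 + 3.526 + 0.911) / 6 = 1.6345
sigma = R_bar / d2 = 1.6345 / 2.847 = 0.5741131
Cp = (USL - LSL)/(6*sigma) = (91.1 - 81.6)/(6*0.5741131) = 2.7579
Cpu = (91.1 - 82.78)/(3*0.5741131) = 4.8306
Cpl = (82.78 - 81.6)/(3*0.5741131) = 0.6851
Cpk = min(Cpu, Cpl) = 0.6851

0.6851


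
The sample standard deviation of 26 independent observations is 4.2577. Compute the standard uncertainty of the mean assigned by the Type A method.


u_A = s / sqrt(n)
u_A = 4.2577 / sqrt(26)
u_A = 4.2577 / 5.0990195
u_A = 0.8350

0.8350


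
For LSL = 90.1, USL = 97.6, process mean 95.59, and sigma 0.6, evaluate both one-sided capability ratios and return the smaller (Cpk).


Cpu = (USL - mean) / (3*sigma) = (97.6 - 95.59) / (3*0.6) = 1.1167
Cpl = (mean - LSL) / (3*sigma) = (95.59 - 90.1) / (3*0.6) = 3.0500
Cpk = min(Cpu, Cpl) = 1.1167

1.1167


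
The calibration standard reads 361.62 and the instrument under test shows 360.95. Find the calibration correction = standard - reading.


Correction = standard - reading
= 361.62 - 360.95
= 0.6700

0.6700


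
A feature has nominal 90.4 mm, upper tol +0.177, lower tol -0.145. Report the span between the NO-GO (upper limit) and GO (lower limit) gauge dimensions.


GO = nominal - lower_tol (smallest hole = maximum material condition)
GO = 90.4 - 0.145 = 90.255
NO-GO = nominal + upper_tol (largest hole = least material condition)
NO-GO = 90.4 + 0.177 = 90.577
spread = NO-GO - GO = 90.577 - 90.255 = 0.3220

0.3220


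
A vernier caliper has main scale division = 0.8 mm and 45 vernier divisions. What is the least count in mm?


LC = MSD / n_div
= 0.8 / 45
= 0.0178

0.0178


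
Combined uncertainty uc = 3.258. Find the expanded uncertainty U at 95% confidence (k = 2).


U = k * uc
U = 2 * 3.258
U = 6.5160

6.5160


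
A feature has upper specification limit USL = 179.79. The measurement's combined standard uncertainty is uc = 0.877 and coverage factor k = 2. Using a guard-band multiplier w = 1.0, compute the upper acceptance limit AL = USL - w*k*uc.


U = k * uc = 2 * 0.877 = 1.754
guard band g = w * U = 1.0 * 1.754 = 1.754
AL = USL - g = 179.79 - 1.754
AL = 178.0360

178.0360


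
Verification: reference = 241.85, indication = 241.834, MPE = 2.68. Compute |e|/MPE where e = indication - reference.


e = indication - reference = 241.834 - 241.85 = -0.0160
|e| = 0.0160
ratio = |e| / MPE = 0.0160 / 2.68
ratio = 0.0060

0.0060


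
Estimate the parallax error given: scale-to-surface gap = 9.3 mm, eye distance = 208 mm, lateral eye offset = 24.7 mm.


error = h * offset / d
= 9.3 * 24.7 / 208
= 1.1044

1.1044


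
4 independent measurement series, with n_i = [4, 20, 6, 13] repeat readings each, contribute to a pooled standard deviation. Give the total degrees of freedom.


nu = sum_i (n_i - 1)
nu = ((4 - 1) + (20 - 1) + (6 - 1) + (13 - 1))
nu = 3 + 19 + 5 + 12
nu = 39

39


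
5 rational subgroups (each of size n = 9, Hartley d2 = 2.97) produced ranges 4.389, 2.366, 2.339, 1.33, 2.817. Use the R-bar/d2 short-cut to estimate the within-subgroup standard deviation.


R_bar = (4.389 + 2.366 + 2.339 + 1.33 + 2.817) / 5
R_bar = 13.241 / 5 = 2.6482
sigma_hat = R_bar / d2 = 2.6482 / 2.97 = 0.8916

0.8916


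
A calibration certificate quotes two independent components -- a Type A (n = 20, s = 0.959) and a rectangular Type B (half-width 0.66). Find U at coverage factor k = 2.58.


u_A = s / sqrt(n) = 0.959 / sqrt(20) = 0.21443892
u_B = half_width / sqrt(3) = 0.66 / sqrt(3) = 0.38105118
uc = sqrt(u_A^2 + u_B^2) = sqrt(0.21443892^2 + 0.38105118^2) = 0.43724599
U = k * uc = 2.58 * 0.43724599
U = 1.1281

1.1281


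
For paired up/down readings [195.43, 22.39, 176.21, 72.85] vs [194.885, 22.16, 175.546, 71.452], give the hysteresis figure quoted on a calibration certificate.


|195.43 - 194.885| = 0.5450
|22.39 - 22.16| = 0.2300
|176.21 - 175.546| = 0.6640
|72.85 - 71.452| = 1.3980
hysteresis = max(diffs) = 1.3980

1.3980


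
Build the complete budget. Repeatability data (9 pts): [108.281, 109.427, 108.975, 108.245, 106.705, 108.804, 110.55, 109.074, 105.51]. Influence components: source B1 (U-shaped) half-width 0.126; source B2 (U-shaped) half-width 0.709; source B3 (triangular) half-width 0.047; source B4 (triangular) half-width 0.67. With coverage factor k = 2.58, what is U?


mean = (108.281 + 109.427 + 108.975 + 108.245 + 106.705 + 108.804 + 110.55 + 109.074 + 105.51) / 9 = 108.3967778
s = sqrt(sum((x - mean)^2)/(n-1)) = 1.4953496
u_A = s / sqrt(n) = 1.4953496 / sqrt(9) = 0.49844987
u_B1 = 0.126 / sqrt(2) = 0.089095454
u_B2 = 0.709 / sqrt(2) = 0.50133871
u_B3 = 0.047 / sqrt(6) = 0.01918767
u_B4 = 0.67 / sqrt(6) = 0.27352635
uc = sqrt(0.49844987^2 + 0.089095454^2 + 0.50133871^2 + 0.01918767^2 + 0.27352635^2) = 0.7634891
U = k * uc = 2.58 * 0.7634891
U = 1.9698

1.9698


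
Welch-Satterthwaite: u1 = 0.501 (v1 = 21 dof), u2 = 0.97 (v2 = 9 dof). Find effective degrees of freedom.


uc = sqrt(u1^2 + u2^2) = sqrt(0.501^2 + 0.97^2) = 1.0917422
v_eff = uc^4 / (u1^4/v1 + u2^4/v2)
= 1.0917422^4 / (0.501^4/21 + 0.97^4/9)
= 1.4206281 / 0.10136594
v_eff = 14.0148

14.0148


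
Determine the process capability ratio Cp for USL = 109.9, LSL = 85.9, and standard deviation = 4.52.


Cp = (USL - LSL) / (6 * sigma)
= (109.9 - 85.9) / (6 * 4.52)
= 24.0000 / 27.1200
= 0.8850

0.8850


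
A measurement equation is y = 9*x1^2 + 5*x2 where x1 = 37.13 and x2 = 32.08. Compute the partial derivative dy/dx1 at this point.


y = 9*x1^2 + 5*x2
dy/dx1 = 2*9*x1
Evaluate at x1 = 37.13: c1 = 18 * 37.13
c1 = 668.3400

668.3400


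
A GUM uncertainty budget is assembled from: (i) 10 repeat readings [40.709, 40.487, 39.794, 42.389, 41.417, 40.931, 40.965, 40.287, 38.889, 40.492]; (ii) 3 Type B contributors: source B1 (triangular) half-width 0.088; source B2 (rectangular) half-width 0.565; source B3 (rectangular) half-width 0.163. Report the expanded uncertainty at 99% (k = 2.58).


mean = (40.709 + 40.487 + 39.794 + 42.389 + 41.417 + 40.931 + 40.965 + 40.287 + 38.889 + 40.492) / 10 = 40.636
s = sqrt(sum((x - mean)^2)/(n-1)) = 0.93150273
u_A = s / sqrt(n) = 0.93150273 / sqrt(10) = 0.29456703
u_B1 = 0.088 / sqrt(6) = 0.03592585
u_B2 = 0.565 / sqrt(3) = 0.3262029
u_B3 = 0.163 / sqrt(3) = 0.094108094
uc = sqrt(0.29456703^2 + 0.03592585^2 + 0.3262029^2 + 0.094108094^2) = 0.45091581
U = k * uc = 2.58 * 0.45091581
U = 1.1634

1.1634


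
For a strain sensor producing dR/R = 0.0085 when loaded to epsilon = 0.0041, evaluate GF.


GF = (dR/R) / epsilon
= 0.0085 / 0.0041
= 2.0732

2.0732


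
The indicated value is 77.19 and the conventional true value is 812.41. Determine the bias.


Systematic error = measured - true
= 77.19 - 812.41
= -735.2200

-735.2200


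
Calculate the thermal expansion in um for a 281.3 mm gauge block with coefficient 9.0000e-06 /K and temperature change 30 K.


dL = L * alpha * dT
= 281.3 * 9.0000e-06 * 30
= 0.0759510 mm
dL_um = 0.0759510 * 1000 = 75.9510 um

75.9510


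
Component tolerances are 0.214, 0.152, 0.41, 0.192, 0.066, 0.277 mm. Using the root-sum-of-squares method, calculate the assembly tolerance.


RSS = sqrt(0.214^2 + 0.152^2 + 0.41^2 + 0.192^2 + 0.066^2 + 0.277^2)
= sqrt(0.354949)
= 0.5958

0.5958


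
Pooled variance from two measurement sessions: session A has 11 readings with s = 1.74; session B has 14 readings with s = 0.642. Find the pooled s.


s_p = sqrt(((n1-1)*s1^2 + (n2-1)*s2^2) / (n1+n2-2))
numerator = (11-1)*1.74^2 + (14-1)*0.642^2 = 30.276 + 5.358132 = 35.634132
denominator = 11 + 14 - 2 = 23
s_p^2 = 35.634132 / 23 = 1.5493101
s_p = sqrt(1.5493101) = 1.2447

1.2447


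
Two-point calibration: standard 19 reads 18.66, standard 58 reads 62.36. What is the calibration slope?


slope = (y2 - y1) / (x2 - x1)
= (62.36 - 18.66) / (58 - 19)
= 43.7000 / 39
= 1.1205

1.1205


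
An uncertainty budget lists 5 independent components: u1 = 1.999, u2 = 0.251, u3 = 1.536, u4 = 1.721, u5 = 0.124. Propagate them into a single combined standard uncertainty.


uc = sqrt(1.999^2 + 0.251^2 + 1.536^2 + 1.721^2 + 0.124^2)
uc = sqrt(9.395515)
uc = 3.0652

3.0652


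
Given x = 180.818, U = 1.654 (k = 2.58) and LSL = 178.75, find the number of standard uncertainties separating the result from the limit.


u = U / k = 1.654 / 2.58 = 0.64108527
margin = |LSL - x| = |178.75 - 180.818| = 2.068
z = margin / u = 2.068 / 0.64108527
z = 3.2258

3.2258


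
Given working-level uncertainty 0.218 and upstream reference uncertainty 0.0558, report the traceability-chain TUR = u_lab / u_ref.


TUR = u_lab / u_ref
= 0.218 / 0.0558
= 3.9068

3.9068


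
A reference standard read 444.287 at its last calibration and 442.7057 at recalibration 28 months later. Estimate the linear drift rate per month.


rate = (v2 - v1) / months
= (442.7057 - 444.287) / 28
= -1.5813 / 28
= -0.0565

-0.0565


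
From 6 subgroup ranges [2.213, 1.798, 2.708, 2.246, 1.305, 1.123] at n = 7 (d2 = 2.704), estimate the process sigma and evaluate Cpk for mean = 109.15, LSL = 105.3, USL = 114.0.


R_bar = (2.213 + 1.798 + 2.708 + 2.246 + 1.305 + 1.123) / 6 = 1.8988333
sigma = R_bar / d2 = 1.8988333 / 2.704 = 0.70223125
Cp = (USL - LSL)/(6*sigma) = (114.0 - 105.3)/(6*0.70223125) = 2.0648
Cpu = (114.0 - 109.15)/(3*0.70223125) = 2.3022
Cpl = (109.15 - 105.3)/(3*0.70223125) = 1.8275
Cpk = min(Cpu, Cpl) = 1.8275

1.8275


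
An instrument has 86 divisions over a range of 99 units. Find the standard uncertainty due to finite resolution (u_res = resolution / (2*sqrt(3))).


resolution = range / divisions
resolution = 99 / 86 = 1.1511628
u_res = resolution / (2*sqrt(3))
u_res = 1.1511628 / 3.4641016
u_res = 0.3323

0.3323


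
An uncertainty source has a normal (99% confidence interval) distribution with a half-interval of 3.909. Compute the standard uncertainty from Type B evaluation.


u_B = half_width / 2.576
u_B = 3.909 / 2.576
u_B = 1.5175

1.5175


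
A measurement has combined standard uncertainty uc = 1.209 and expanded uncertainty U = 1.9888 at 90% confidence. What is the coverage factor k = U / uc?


k = U / uc
k = 1.9888 / 1.209
k = 1.645

1.645


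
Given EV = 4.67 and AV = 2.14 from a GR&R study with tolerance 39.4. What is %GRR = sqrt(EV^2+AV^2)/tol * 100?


GRR = sqrt(EV^2 + AV^2) = sqrt(4.67^2 + 2.14^2) = 5.1369738
%GRR = GRR / tol * 100 = 5.1369738 / 39.4 * 100
%GRR = 13.0380

13.0380


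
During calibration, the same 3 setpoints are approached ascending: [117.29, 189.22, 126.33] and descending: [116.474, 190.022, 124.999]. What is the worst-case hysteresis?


|117.29 - 116.474| = 0.8160
|189.22 - 190.022| = 0.8020
|126.33 - 124.999| = 1.3310
hysteresis = max(diffs) = 1.3310

1.3310


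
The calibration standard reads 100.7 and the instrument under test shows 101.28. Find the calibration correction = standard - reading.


Correction = standard - reading
= 100.7 - 101.28
= -0.5800

-0.5800


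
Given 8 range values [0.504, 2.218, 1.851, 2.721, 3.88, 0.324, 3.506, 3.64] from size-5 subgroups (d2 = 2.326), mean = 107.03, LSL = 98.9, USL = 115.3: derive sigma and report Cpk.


R_bar = (0.504 + 2.218 + 1.851 + 2.721 + 3.88 + 0.324 + 3.506 + 3.64) / 8 = 2.3305
sigma = R_bar / d2 = 2.3305 / 2.326 = 1.0019347
Cp = (USL - LSL)/(6*sigma) = (115.3 - 98.9)/(6*1.0019347) = 2.7281
Cpu = (115.3 - 107.03)/(3*1.0019347) = 2.7513
Cpl = (107.03 - 98.9)/(3*1.0019347) = 2.7048
Cpk = min(Cpu, Cpl) = 2.7048

2.7048


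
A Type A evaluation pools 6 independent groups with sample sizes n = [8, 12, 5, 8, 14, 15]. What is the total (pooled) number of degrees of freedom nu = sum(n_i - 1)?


nu = sum_i (n_i - 1)
nu = ((8 - 1) + (12 - 1) + (5 - 1) + (8 - 1) + (14 - 1) + (15 - 1))
nu = 7 + 11 + 4 + 7 + 13 + 14
nu = 56

56


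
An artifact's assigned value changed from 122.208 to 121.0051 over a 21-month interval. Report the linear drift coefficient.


rate = (v2 - v1) / months
= (121.0051 - 122.208) / 21
= -1.2029 / 21
= -0.0573

-0.0573


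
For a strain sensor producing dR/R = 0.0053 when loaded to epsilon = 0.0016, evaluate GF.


GF = (dR/R) / epsilon
= 0.0053 / 0.0016
= 3.3125

3.3125


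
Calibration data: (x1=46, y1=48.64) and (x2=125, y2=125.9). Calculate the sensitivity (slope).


slope = (y2 - y1) / (x2 - x1)
= (125.9 - 48.64) / (125 - 46)
= 77.2600 / 79
= 0.9780

0.9780


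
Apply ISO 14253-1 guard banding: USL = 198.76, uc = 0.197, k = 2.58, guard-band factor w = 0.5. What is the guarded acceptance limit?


U = k * uc = 2.58 * 0.197 = 0.50826
guard band g = w * U = 0.5 * 0.50826 = 0.25413
AL = USL - g = 198.76 - 0.25413
AL = 198.5059

198.5059


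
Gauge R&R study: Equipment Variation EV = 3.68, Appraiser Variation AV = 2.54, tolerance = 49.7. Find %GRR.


GRR = sqrt(EV^2 + AV^2) = sqrt(3.68^2 + 2.54^2) = 4.4714651
%GRR = GRR / tol * 100 = 4.4714651 / 49.7 * 100
%GRR = 8.9969

8.9969


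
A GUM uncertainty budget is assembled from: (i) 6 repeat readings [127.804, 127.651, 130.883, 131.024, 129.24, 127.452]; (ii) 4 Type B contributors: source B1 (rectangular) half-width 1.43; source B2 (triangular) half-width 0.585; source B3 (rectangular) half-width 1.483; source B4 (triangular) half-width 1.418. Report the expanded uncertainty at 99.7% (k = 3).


mean = (127.804 + 127.651 + 130.883 + 131.024 + 129.24 + 127.452) / 6 = 129.009
s = sqrt(sum((x - mean)^2)/(n-1)) = 1.6337625
u_A = s / sqrt(n) = 1.6337625 / sqrt(6) = 0.66698075
u_B1 = 1.43 / sqrt(3) = 0.82561088
u_B2 = 0.585 / sqrt(6) = 0.23882525
u_B3 = 1.483 / sqrt(3) = 0.85621045
u_B4 = 1.418 / sqrt(6) = 0.57889608
uc = sqrt(0.66698075^2 + 0.82561088^2 + 0.23882525^2 + 0.85621045^2 + 0.57889608^2) = 1.5005836
U = k * uc = 3 * 1.5005836
U = 4.5018

4.5018


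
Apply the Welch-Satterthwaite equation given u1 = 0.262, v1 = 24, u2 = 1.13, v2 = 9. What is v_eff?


uc = sqrt(u1^2 + u2^2) = sqrt(0.262^2 + 1.13^2) = 1.1599759
v_eff = uc^4 / (u1^4/v1 + u2^4/v2)
= 1.1599759^4 / (0.262^4/24 + 1.13^4/9)
= 1.8104889 / 0.18136007
v_eff = 9.9828

9.9828


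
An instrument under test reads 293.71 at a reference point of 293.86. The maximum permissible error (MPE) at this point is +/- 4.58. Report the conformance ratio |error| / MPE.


e = indication - reference = 293.71 - 293.86 = -0.1500
|e| = 0.1500
ratio = |e| / MPE = 0.1500 / 4.58
ratio = 0.0328

0.0328


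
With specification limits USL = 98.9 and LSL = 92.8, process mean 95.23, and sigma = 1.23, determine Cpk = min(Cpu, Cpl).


Cpu = (USL - mean) / (3*sigma) = (98.9 - 95.23) / (3*1.23) = 0.9946
Cpl = (mean - LSL) / (3*sigma) = (95.23 - 92.8) / (3*1.23) = 0.6585
Cpk = min(Cpu, Cpl) = 0.6585

0.6585


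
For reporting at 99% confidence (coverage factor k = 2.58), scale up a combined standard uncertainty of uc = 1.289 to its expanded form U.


U = k * uc
U = 2.58 * 1.289
U = 3.3256

3.3256


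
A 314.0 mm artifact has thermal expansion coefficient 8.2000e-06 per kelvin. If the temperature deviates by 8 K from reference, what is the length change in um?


dL = L * alpha * dT
= 314.0 * 8.2000e-06 * 8
= 0.0205984 mm
dL_um = 0.0205984 * 1000 = 20.5984 um

20.5984


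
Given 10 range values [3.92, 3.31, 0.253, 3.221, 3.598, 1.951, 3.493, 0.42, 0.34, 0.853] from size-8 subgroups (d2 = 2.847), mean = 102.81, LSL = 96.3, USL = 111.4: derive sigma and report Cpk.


R_bar = (3.92 + 3.31 + 0.253 + 3.221 + 3.598 + 1.951 + 3.493 + 0.42 + 0.34 + 0.853) / 10 = 2.1359
sigma = R_bar / d2 = 2.1359 / 2.847 = 0.75022831
Cp = (USL - LSL)/(6*sigma) = (111.4 - 96.3)/(6*0.75022831) = 3.3545
Cpu = (111.4 - 102.81)/(3*0.75022831) = 3.8166
Cpl = (102.81 - 96.3)/(3*0.75022831) = 2.8925
Cpk = min(Cpu, Cpl) = 2.8925

2.8925


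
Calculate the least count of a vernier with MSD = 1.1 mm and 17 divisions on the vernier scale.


LC = MSD / n_div
= 1.1 / 17
= 0.0647

0.0647


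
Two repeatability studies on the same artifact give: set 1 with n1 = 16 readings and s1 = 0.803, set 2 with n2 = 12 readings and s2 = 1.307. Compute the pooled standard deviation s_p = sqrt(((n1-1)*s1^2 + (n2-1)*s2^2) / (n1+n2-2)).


s_p = sqrt(((n1-1)*s1^2 + (n2-1)*s2^2) / (n1+n2-2))
numerator = (16-1)*0.803^2 + (12-1)*1.307^2 = 9.672135 + 18.790739 = 28.462874
denominator = 16 + 12 - 2 = 26
s_p^2 = 28.462874 / 26 = 1.0947259
s_p = sqrt(1.0947259) = 1.0463

1.0463


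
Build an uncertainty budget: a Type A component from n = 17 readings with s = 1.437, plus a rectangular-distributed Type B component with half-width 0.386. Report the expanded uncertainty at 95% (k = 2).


u_A = s / sqrt(n) = 1.437 / sqrt(17) = 0.34852369
u_B = half_width / sqrt(3) = 0.386 / sqrt(3) = 0.2228572
uc = sqrt(u_A^2 + u_B^2) = sqrt(0.34852369^2 + 0.2228572^2) = 0.41368357
U = k * uc = 2 * 0.41368357
U = 0.8274

0.8274


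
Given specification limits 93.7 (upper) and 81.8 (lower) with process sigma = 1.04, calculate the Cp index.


Cp = (USL - LSL) / (6 * sigma)
= (93.7 - 81.8) / (6 * 1.04)
= 11.9000 / 6.2400
= 1.9071

1.9071


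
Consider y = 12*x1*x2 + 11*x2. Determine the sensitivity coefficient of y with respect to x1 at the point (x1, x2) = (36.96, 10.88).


y = 12*x1*x2 + 11*x2
dy/dx1 = 12*x2
Evaluate at x2 = 10.88: c1 = 12 * 10.88
c1 = 130.5600

130.5600


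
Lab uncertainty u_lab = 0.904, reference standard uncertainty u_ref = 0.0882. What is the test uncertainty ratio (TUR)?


TUR = u_lab / u_ref
= 0.904 / 0.0882
= 10.2494

10.2494


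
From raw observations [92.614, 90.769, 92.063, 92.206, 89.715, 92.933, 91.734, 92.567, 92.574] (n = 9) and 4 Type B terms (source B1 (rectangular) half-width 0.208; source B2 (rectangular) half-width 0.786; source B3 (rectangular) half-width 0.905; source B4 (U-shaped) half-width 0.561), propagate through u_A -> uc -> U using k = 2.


mean = (92.614 + 90.769 + 92.063 + 92.206 + 89.715 + 92.933 + 91.734 + 92.567 + 92.574) / 9 = 91.90833333
s = sqrt(sum((x - mean)^2)/(n-1)) = 1.0414276
u_A = s / sqrt(n) = 1.0414276 / sqrt(9) = 0.34714253
u_B1 = 0.208 / sqrt(3) = 0.12008886
u_B2 = 0.786 / sqrt(3) = 0.45379731
u_B3 = 0.905 / sqrt(3) = 0.52250199
u_B4 = 0.561 / sqrt(2) = 0.3966869
uc = sqrt(0.34714253^2 + 0.12008886^2 + 0.45379731^2 + 0.52250199^2 + 0.3966869^2) = 0.87819707
U = k * uc = 2 * 0.87819707
U = 1.7564

1.7564


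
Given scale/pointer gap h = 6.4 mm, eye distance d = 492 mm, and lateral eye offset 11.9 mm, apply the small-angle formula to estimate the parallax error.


error = h * offset / d
= 6.4 * 11.9 / 492
= 0.1548

0.1548


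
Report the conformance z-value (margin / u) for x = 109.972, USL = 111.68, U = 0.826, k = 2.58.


u = U / k = 0.826 / 2.58 = 0.32015504
margin = |USL - x| = |111.68 - 109.972| = 1.708
z = margin / u = 1.708 / 0.32015504
z = 5.3349

5.3349


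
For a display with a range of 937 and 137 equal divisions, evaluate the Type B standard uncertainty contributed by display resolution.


resolution = range / divisions
resolution = 937 / 137 = 6.8394161
u_res = resolution / (2*sqrt(3))
u_res = 6.8394161 / 3.4641016
u_res = 1.9744

1.9744


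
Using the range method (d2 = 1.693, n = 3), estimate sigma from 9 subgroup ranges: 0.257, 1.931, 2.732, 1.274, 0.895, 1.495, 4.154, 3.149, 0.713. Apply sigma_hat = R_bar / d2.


R_bar = (0.257 + 1.931 + 2.732 + 1.274 + 0.895 + 1.495 + 4.154 + 3.149 + 0.713) / 9
R_bar = 16.6 / 9 = 1.8444444
sigma_hat = R_bar / d2 = 1.8444444 / 1.693 = 1.0895

1.0895


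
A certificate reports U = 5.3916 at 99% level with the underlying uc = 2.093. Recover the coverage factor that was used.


k = U / uc
k = 5.3916 / 2.093
k = 2.576

2.576


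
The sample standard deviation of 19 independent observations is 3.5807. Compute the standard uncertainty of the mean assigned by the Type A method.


u_A = s / sqrt(n)
u_A = 3.5807 / sqrt(19)
u_A = 3.5807 / 4.3588989
u_A = 0.8215

0.8215


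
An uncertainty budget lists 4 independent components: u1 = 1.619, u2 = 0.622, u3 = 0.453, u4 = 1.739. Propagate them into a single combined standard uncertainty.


uc = sqrt(1.619^2 + 0.622^2 + 0.453^2 + 1.739^2)
uc = sqrt(6.237375)
uc = 2.4975

2.4975


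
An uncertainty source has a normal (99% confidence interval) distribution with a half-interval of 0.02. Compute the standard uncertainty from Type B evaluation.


u_B = half_width / 2.576
u_B = 0.02 / 2.576
u_B = 0.0078

0.0078


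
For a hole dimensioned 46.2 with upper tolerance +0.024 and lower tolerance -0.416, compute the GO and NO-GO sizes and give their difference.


GO = nominal - lower_tol (smallest hole = maximum material condition)
GO = 46.2 - 0.416 = 45.784
NO-GO = nominal + upper_tol (largest hole = least material condition)
NO-GO = 46.2 + 0.024 = 46.224
spread = NO-GO - GO = 46.224 - 45.784 = 0.4400

0.4400


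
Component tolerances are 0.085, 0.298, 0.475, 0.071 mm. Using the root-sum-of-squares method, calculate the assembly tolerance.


RSS = sqrt(0.085^2 + 0.298^2 + 0.475^2 + 0.071^2)
= sqrt(0.326695)
= 0.5716

0.5716


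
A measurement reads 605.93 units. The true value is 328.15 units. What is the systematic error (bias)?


Systematic error = measured - true
= 605.93 - 328.15
= 277.7800

277.7800


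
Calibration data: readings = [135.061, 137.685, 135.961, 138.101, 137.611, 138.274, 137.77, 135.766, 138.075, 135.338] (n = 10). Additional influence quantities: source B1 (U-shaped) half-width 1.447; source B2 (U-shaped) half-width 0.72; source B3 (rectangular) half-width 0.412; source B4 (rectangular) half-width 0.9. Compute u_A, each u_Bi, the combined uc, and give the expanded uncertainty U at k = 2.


mean = (135.061 + 137.685 + 135.961 + 138.101 + 137.611 + 138.274 + 137.77 + 135.766 + 138.075 + 135.338) / 10 = 136.9642
s = sqrt(sum((x - mean)^2)/(n-1)) = 1.2709477
u_A = s / sqrt(n) = 1.2709477 / sqrt(10) = 0.40190895
u_B1 = 1.447 / sqrt(2) = 1.0231835
u_B2 = 0.72 / sqrt(2) = 0.50911688
u_B3 = 0.412 / sqrt(3) = 0.23786831
u_B4 = 0.9 / sqrt(3) = 0.51961524
uc = sqrt(0.40190895^2 + 1.0231835^2 + 0.50911688^2 + 0.23786831^2 + 0.51961524^2) = 1.3394837
U = k * uc = 2 * 1.3394837
U = 2.6790

2.6790


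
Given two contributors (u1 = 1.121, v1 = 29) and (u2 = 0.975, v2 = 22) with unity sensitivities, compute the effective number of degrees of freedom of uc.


uc = sqrt(u1^2 + u2^2) = sqrt(1.121^2 + 0.975^2) = 1.485687
v_eff = uc^4 / (u1^4/v1 + u2^4/v2)
= 1.485687^4 / (1.121^4/29 + 0.975^4/22)
= 4.8720226 / 0.095530053
v_eff = 50.9999

50.9999


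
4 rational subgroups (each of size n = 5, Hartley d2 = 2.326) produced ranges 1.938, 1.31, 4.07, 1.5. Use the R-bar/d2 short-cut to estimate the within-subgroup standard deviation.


R_bar = (1.938 + 1.31 + 4.07 + 1.5) / 4
R_bar = 8.818 / 4 = 2.2045
sigma_hat = R_bar / d2 = 2.2045 / 2.326 = 0.9478

0.9478


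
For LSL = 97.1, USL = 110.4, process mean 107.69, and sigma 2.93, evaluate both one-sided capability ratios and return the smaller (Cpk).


Cpu = (USL - mean) / (3*sigma) = (110.4 - 107.69) / (3*2.93) = 0.3083
Cpl = (mean - LSL) / (3*sigma) = (107.69 - 97.1) / (3*2.93) = 1.2048
Cpk = min(Cpu, Cpl) = 0.3083

0.3083


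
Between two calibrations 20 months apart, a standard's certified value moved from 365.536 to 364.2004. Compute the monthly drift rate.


rate = (v2 - v1) / months
= (364.2004 - 365.536) / 20
= -1.3356 / 20
= -0.0668

-0.0668


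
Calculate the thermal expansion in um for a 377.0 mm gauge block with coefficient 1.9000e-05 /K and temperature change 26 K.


dL = L * alpha * dT
= 377.0 * 1.9000e-05 * 26
= 0.1862380 mm
dL_um = 0.1862380 * 1000 = 186.2380 um

186.2380


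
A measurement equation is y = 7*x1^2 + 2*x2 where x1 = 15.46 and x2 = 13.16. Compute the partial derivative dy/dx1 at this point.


y = 7*x1^2 + 2*x2
dy/dx1 = 2*7*x1
Evaluate at x1 = 15.46: c1 = 14 * 15.46
c1 = 216.4400

216.4400


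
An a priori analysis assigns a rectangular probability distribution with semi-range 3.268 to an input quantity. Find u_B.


u_B = half_width / sqrt(3)
u_B = 3.268 / 1.7320508
u_B = 1.8868

1.8868


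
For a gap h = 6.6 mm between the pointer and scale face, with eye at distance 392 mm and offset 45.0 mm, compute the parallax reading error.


error = h * offset / d
= 6.6 * 45.0 / 392
= 0.7577

0.7577


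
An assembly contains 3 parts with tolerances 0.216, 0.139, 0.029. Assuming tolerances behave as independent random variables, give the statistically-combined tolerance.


RSS = sqrt(0.216^2 + 0.139^2 + 0.029^2)
= sqrt(0.066818)
= 0.2585

0.2585


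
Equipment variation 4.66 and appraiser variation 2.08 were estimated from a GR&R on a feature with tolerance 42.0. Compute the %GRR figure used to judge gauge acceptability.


GRR = sqrt(EV^2 + AV^2) = sqrt(4.66^2 + 2.08^2) = 5.1031363
%GRR = GRR / tol * 100 = 5.1031363 / 42.0 * 100
%GRR = 12.1503

12.1503


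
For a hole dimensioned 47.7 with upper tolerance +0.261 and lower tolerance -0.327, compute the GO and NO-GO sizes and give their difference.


GO = nominal - lower_tol (smallest hole = maximum material condition)
GO = 47.7 - 0.327 = 47.373
NO-GO = nominal + upper_tol (largest hole = least material condition)
NO-GO = 47.7 + 0.261 = 47.961
spread = NO-GO - GO = 47.961 - 47.373 = 0.5880

0.5880


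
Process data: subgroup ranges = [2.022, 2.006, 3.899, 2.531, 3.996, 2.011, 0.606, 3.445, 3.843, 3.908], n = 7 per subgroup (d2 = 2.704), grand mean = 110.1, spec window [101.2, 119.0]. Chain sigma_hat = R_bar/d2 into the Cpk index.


R_bar = (2.022 + 2.006 + 3.899 + 2.531 + 3.996 + 2.011 + 0.606 + 3.445 + 3.843 + 3.908) / 10 = 2.8267
sigma = R_bar / d2 = 2.8267 / 2.704 = 1.0453772
Cp = (USL - LSL)/(6*sigma) = (119.0 - 101.2)/(6*1.0453772) = 2.8379
Cpu = (119.0 - 110.1)/(3*1.0453772) = 2.8379
Cpl = (110.1 - 101.2)/(3*1.0453772) = 2.8379
Cpk = min(Cpu, Cpl) = 2.8379

2.8379


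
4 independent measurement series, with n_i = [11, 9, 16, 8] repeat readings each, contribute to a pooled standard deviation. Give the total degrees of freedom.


nu = sum_i (n_i - 1)
nu = ((11 - 1) + (9 - 1) + (16 - 1) + (8 - 1))
nu = 10 + 8 + 15 + 7
nu = 40

40


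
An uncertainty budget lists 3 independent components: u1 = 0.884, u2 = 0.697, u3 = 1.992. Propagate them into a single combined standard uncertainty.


uc = sqrt(0.884^2 + 0.697^2 + 1.992^2)
uc = sqrt(5.235329)
uc = 2.2881

2.2881


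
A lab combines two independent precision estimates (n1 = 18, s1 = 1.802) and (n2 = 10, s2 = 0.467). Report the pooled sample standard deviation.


s_p = sqrt(((n1-1)*s1^2 + (n2-1)*s2^2) / (n1+n2-2))
numerator = (18-1)*1.802^2 + (10-1)*0.467^2 = 55.202468 + 1.962801 = 57.165269
denominator = 18 + 10 - 2 = 26
s_p^2 = 57.165269 / 26 = 2.1986642
s_p = sqrt(2.1986642) = 1.4828

1.4828


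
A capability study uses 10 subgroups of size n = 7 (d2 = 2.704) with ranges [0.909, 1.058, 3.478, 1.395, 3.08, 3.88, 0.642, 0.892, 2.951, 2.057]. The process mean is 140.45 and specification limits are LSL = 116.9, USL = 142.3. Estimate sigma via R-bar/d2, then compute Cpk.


R_bar = (0.909 + 1.058 + 3.478 + 1.395 + 3.08 + 3.88 + 0.642 + 0.892 + 2.951 + 2.057) / 10 = 2.0342
sigma = R_bar / d2 = 2.0342 / 2.704 = 0.7522929
Cp = (USL - LSL)/(6*sigma) = (142.3 - 116.9)/(6*0.7522929) = 5.6272
Cpu = (142.3 - 140.45)/(3*0.7522929) = 0.8197
Cpl = (140.45 - 116.9)/(3*0.7522929) = 10.4348
Cpk = min(Cpu, Cpl) = 0.8197

0.8197


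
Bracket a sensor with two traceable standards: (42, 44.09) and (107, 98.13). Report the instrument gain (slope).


slope = (y2 - y1) / (x2 - x1)
= (98.13 - 44.09) / (107 - 42)
= 54.0400 / 65
= 0.8314

0.8314


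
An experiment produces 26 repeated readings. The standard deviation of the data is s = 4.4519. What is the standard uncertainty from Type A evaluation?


u_A = s / sqrt(n)
u_A = 4.4519 / sqrt(26)
u_A = 4.4519 / 5.0990195
u_A = 0.8731

0.8731


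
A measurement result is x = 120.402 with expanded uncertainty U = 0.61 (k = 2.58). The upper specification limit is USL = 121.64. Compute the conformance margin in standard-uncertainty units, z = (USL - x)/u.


u = U / k = 0.61 / 2.58 = 0.23643411
margin = |USL - x| = |121.64 - 120.402| = 1.238
z = margin / u = 1.238 / 0.23643411
z = 5.2361

5.2361


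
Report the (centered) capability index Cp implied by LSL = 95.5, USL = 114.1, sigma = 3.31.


Cp = (USL - LSL) / (6 * sigma)
= (114.1 - 95.5) / (6 * 3.31)
= 18.6000 / 19.8600
= 0.9366

0.9366


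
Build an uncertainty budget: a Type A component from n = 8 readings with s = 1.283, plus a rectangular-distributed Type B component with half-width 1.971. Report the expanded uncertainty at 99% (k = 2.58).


u_A = s / sqrt(n) = 1.283 / sqrt(8) = 0.453609
u_B = half_width / sqrt(3) = 1.971 / sqrt(3) = 1.1379574
uc = sqrt(u_A^2 + u_B^2) = sqrt(0.453609^2 + 1.1379574^2) = 1.2250339
U = k * uc = 2.58 * 1.2250339
U = 3.1606

3.1606
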